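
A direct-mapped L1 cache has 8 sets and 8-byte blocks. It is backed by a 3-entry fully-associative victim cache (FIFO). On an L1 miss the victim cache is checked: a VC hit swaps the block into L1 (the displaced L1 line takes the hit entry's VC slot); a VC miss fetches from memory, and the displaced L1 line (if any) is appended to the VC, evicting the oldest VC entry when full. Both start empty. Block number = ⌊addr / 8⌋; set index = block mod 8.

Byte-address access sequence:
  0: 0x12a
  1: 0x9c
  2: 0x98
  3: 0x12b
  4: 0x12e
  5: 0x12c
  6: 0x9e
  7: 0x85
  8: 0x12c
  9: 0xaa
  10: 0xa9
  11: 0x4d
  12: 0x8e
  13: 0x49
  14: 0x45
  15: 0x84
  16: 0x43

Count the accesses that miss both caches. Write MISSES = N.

MISSES = 7

  [0] addr=0x12a blk=37 s=5: MISS | VC []
  [1] addr=0x9c blk=19 s=3: MISS | VC []
  [2] addr=0x98 blk=19 s=3: L1-HIT | VC []
  [3] addr=0x12b blk=37 s=5: L1-HIT | VC []
  [4] addr=0x12e blk=37 s=5: L1-HIT | VC []
  [5] addr=0x12c blk=37 s=5: L1-HIT | VC []
  [6] addr=0x9e blk=19 s=3: L1-HIT | VC []
  [7] addr=0x85 blk=16 s=0: MISS | VC []
  [8] addr=0x12c blk=37 s=5: L1-HIT | VC []
  [9] addr=0xaa blk=21 s=5: MISS | VC [37]
  [10] addr=0xa9 blk=21 s=5: L1-HIT | VC [37]
  [11] addr=0x4d blk=9 s=1: MISS | VC [37]
  [12] addr=0x8e blk=17 s=1: MISS | VC [37, 9]
  [13] addr=0x49 blk=9 s=1: VC-HIT | VC [37, 17]
  [14] addr=0x45 blk=8 s=0: MISS | VC [37, 17, 16]
  [15] addr=0x84 blk=16 s=0: VC-HIT | VC [37, 17, 8]
  [16] addr=0x43 blk=8 s=0: VC-HIT | VC [37, 17, 16]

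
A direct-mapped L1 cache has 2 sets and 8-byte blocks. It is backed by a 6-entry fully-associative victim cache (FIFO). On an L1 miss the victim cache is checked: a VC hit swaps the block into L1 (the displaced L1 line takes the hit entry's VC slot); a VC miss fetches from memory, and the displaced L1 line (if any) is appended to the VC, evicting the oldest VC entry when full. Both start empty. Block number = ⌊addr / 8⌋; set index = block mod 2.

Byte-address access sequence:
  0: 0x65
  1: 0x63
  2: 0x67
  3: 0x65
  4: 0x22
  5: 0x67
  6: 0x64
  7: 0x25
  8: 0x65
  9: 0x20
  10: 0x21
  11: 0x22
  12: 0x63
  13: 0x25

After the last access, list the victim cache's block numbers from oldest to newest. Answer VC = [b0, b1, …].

#0 0x65→b12/s0 MISS; vc=[]
#1 0x63→b12/s0 L1-HIT; vc=[]
#2 0x67→b12/s0 L1-HIT; vc=[]
#3 0x65→b12/s0 L1-HIT; vc=[]
#4 0x22→b4/s0 MISS; vc=[12]
#5 0x67→b12/s0 VC-HIT; vc=[4]
#6 0x64→b12/s0 L1-HIT; vc=[4]
#7 0x25→b4/s0 VC-HIT; vc=[12]
#8 0x65→b12/s0 VC-HIT; vc=[4]
#9 0x20→b4/s0 VC-HIT; vc=[12]
#10 0x21→b4/s0 L1-HIT; vc=[12]
#11 0x22→b4/s0 L1-HIT; vc=[12]
#12 0x63→b12/s0 VC-HIT; vc=[4]
#13 0x25→b4/s0 VC-HIT; vc=[12]

VC = [12]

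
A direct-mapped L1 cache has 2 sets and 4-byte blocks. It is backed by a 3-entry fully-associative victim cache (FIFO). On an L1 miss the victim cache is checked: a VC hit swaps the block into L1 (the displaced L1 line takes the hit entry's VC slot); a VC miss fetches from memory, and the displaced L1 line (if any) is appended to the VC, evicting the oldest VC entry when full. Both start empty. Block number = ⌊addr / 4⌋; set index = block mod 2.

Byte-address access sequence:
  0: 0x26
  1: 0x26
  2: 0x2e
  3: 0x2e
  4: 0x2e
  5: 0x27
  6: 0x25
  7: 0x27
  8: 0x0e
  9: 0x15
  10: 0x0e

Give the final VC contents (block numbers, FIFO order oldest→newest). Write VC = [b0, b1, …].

VC = [11, 9, 5]

#0 0x26→b9/s1 MISS; vc=[]
#1 0x26→b9/s1 L1-HIT; vc=[]
#2 0x2e→b11/s1 MISS; vc=[9]
#3 0x2e→b11/s1 L1-HIT; vc=[9]
#4 0x2e→b11/s1 L1-HIT; vc=[9]
#5 0x27→b9/s1 VC-HIT; vc=[11]
#6 0x25→b9/s1 L1-HIT; vc=[11]
#7 0x27→b9/s1 L1-HIT; vc=[11]
#8 0xe→b3/s1 MISS; vc=[11,9]
#9 0x15→b5/s1 MISS; vc=[11,9,3]
#10 0xe→b3/s1 VC-HIT; vc=[11,9,5]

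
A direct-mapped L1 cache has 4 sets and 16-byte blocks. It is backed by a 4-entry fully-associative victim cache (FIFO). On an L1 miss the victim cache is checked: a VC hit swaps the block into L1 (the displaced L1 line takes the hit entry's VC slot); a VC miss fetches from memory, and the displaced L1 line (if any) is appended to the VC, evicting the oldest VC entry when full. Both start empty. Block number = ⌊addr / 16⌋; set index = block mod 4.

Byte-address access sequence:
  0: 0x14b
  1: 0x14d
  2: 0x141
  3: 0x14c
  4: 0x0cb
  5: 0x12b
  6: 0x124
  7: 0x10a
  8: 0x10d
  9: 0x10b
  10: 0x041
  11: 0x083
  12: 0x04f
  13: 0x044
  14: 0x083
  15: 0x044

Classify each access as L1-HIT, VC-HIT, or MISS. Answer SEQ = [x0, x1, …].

#0 0x14b→b20/s0 MISS; vc=[]
#1 0x14d→b20/s0 L1-HIT; vc=[]
#2 0x141→b20/s0 L1-HIT; vc=[]
#3 0x14c→b20/s0 L1-HIT; vc=[]
#4 0xcb→b12/s0 MISS; vc=[20]
#5 0x12b→b18/s2 MISS; vc=[20]
#6 0x124→b18/s2 L1-HIT; vc=[20]
#7 0x10a→b16/s0 MISS; vc=[20,12]
#8 0x10d→b16/s0 L1-HIT; vc=[20,12]
#9 0x10b→b16/s0 L1-HIT; vc=[20,12]
#10 0x41→b4/s0 MISS; vc=[20,12,16]
#11 0x83→b8/s0 MISS; vc=[20,12,16,4]
#12 0x4f→b4/s0 VC-HIT; vc=[20,12,16,8]
#13 0x44→b4/s0 L1-HIT; vc=[20,12,16,8]
#14 0x83→b8/s0 VC-HIT; vc=[20,12,16,4]
#15 0x44→b4/s0 VC-HIT; vc=[20,12,16,8]

SEQ = [MISS, L1-HIT, L1-HIT, L1-HIT, MISS, MISS, L1-HIT, MISS, L1-HIT, L1-HIT, MISS, MISS, VC-HIT, L1-HIT, VC-HIT, VC-HIT]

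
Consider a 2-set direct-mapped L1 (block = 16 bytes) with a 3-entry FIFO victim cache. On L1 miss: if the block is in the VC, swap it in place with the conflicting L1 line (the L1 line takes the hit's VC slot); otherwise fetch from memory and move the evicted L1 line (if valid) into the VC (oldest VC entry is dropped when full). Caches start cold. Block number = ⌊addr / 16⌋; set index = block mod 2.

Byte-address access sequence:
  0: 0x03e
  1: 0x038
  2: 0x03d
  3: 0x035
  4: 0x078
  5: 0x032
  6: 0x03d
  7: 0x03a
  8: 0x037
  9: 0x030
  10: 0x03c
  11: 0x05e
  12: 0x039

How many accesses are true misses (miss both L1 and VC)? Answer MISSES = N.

  [0] addr=0x3e blk=3 s=1: MISS | VC []
  [1] addr=0x38 blk=3 s=1: L1-HIT | VC []
  [2] addr=0x3d blk=3 s=1: L1-HIT | VC []
  [3] addr=0x35 blk=3 s=1: L1-HIT | VC []
  [4] addr=0x78 blk=7 s=1: MISS | VC [3]
  [5] addr=0x32 blk=3 s=1: VC-HIT | VC [7]
  [6] addr=0x3d blk=3 s=1: L1-HIT | VC [7]
  [7] addr=0x3a blk=3 s=1: L1-HIT | VC [7]
  [8] addr=0x37 blk=3 s=1: L1-HIT | VC [7]
  [9] addr=0x30 blk=3 s=1: L1-HIT | VC [7]
  [10] addr=0x3c blk=3 s=1: L1-HIT | VC [7]
  [11] addr=0x5e blk=5 s=1: MISS | VC [7, 3]
  [12] addr=0x39 blk=3 s=1: VC-HIT | VC [7, 5]

MISSES = 3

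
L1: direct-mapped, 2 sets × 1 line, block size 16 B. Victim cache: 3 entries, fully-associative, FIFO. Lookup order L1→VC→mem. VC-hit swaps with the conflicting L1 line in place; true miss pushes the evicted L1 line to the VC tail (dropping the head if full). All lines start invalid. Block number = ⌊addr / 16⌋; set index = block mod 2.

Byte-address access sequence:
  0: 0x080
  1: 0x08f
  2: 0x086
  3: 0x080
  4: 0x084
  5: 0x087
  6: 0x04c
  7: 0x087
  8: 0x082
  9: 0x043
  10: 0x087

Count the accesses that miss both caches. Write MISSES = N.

#0 0x80→b8/s0 MISS; vc=[]
#1 0x8f→b8/s0 L1-HIT; vc=[]
#2 0x86→b8/s0 L1-HIT; vc=[]
#3 0x80→b8/s0 L1-HIT; vc=[]
#4 0x84→b8/s0 L1-HIT; vc=[]
#5 0x87→b8/s0 L1-HIT; vc=[]
#6 0x4c→b4/s0 MISS; vc=[8]
#7 0x87→b8/s0 VC-HIT; vc=[4]
#8 0x82→b8/s0 L1-HIT; vc=[4]
#9 0x43→b4/s0 VC-HIT; vc=[8]
#10 0x87→b8/s0 VC-HIT; vc=[4]

MISSES = 2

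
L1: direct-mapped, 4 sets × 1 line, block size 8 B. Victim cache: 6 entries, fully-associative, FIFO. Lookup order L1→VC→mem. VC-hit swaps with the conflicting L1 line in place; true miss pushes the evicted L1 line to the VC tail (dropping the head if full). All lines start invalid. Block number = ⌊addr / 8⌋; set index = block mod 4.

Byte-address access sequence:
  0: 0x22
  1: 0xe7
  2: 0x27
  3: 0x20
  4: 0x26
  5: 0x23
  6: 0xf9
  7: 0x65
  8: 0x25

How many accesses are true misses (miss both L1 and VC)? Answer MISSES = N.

MISSES = 4

  [0] addr=0x22 blk=4 s=0: MISS | VC []
  [1] addr=0xe7 blk=28 s=0: MISS | VC [4]
  [2] addr=0x27 blk=4 s=0: VC-HIT | VC [28]
  [3] addr=0x20 blk=4 s=0: L1-HIT | VC [28]
  [4] addr=0x26 blk=4 s=0: L1-HIT | VC [28]
  [5] addr=0x23 blk=4 s=0: L1-HIT | VC [28]
  [6] addr=0xf9 blk=31 s=3: MISS | VC [28]
  [7] addr=0x65 blk=12 s=0: MISS | VC [28, 4]
  [8] addr=0x25 blk=4 s=0: VC-HIT | VC [28, 12]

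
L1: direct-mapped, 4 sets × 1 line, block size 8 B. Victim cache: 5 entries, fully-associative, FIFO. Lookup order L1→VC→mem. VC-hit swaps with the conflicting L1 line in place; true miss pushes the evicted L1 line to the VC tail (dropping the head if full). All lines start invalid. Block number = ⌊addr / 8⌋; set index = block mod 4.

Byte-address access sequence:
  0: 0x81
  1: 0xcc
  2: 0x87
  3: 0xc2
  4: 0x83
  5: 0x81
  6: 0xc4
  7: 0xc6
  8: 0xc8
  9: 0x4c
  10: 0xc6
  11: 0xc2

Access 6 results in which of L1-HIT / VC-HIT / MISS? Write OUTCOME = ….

  [0] addr=0x81 blk=16 s=0: MISS | VC []
  [1] addr=0xcc blk=25 s=1: MISS | VC []
  [2] addr=0x87 blk=16 s=0: L1-HIT | VC []
  [3] addr=0xc2 blk=24 s=0: MISS | VC [16]
  [4] addr=0x83 blk=16 s=0: VC-HIT | VC [24]
  [5] addr=0x81 blk=16 s=0: L1-HIT | VC [24]
  [6] addr=0xc4 blk=24 s=0: VC-HIT | VC [16]
  [7] addr=0xc6 blk=24 s=0: L1-HIT | VC [16]
  [8] addr=0xc8 blk=25 s=1: L1-HIT | VC [16]
  [9] addr=0x4c blk=9 s=1: MISS | VC [16, 25]
  [10] addr=0xc6 blk=24 s=0: L1-HIT | VC [16, 25]
  [11] addr=0xc2 blk=24 s=0: L1-HIT | VC [16, 25]

OUTCOME = VC-HIT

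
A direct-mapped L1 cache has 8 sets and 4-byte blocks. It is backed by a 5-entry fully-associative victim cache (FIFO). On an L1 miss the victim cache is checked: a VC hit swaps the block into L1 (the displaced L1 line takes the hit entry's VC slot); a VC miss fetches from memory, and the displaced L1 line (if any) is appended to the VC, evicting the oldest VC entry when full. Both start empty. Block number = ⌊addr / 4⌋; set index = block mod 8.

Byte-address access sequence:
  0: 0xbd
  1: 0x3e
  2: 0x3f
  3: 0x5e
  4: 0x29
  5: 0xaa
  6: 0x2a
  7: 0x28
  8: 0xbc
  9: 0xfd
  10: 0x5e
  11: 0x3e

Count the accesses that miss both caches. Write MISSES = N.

0: 0xbd (blk 47, set 7) → MISS  vc=[]
1: 0x3e (blk 15, set 7) → MISS  vc=[47]
2: 0x3f (blk 15, set 7) → L1-HIT  vc=[47]
3: 0x5e (blk 23, set 7) → MISS  vc=[47, 15]
4: 0x29 (blk 10, set 2) → MISS  vc=[47, 15]
5: 0xaa (blk 42, set 2) → MISS  vc=[47, 15, 10]
6: 0x2a (blk 10, set 2) → VC-HIT  vc=[47, 15, 42]
7: 0x28 (blk 10, set 2) → L1-HIT  vc=[47, 15, 42]
8: 0xbc (blk 47, set 7) → VC-HIT  vc=[23, 15, 42]
9: 0xfd (blk 63, set 7) → MISS  vc=[23, 15, 42, 47]
10: 0x5e (blk 23, set 7) → VC-HIT  vc=[63, 15, 42, 47]
11: 0x3e (blk 15, set 7) → VC-HIT  vc=[63, 23, 42, 47]

MISSES = 6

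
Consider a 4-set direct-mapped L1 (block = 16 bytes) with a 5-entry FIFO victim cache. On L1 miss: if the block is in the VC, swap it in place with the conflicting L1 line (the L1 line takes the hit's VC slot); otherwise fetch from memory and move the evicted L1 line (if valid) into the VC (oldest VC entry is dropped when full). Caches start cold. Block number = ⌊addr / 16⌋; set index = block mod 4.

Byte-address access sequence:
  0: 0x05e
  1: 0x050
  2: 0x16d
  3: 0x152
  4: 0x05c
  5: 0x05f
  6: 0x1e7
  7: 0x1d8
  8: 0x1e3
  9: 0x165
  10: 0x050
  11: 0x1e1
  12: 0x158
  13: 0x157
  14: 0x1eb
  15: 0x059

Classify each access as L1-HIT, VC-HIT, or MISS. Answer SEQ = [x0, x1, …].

SEQ = [MISS, L1-HIT, MISS, MISS, VC-HIT, L1-HIT, MISS, MISS, L1-HIT, VC-HIT, VC-HIT, VC-HIT, VC-HIT, L1-HIT, L1-HIT, VC-HIT]

#0 0x5e→b5/s1 MISS; vc=[]
#1 0x50→b5/s1 L1-HIT; vc=[]
#2 0x16d→b22/s2 MISS; vc=[]
#3 0x152→b21/s1 MISS; vc=[5]
#4 0x5c→b5/s1 VC-HIT; vc=[21]
#5 0x5f→b5/s1 L1-HIT; vc=[21]
#6 0x1e7→b30/s2 MISS; vc=[21,22]
#7 0x1d8→b29/s1 MISS; vc=[21,22,5]
#8 0x1e3→b30/s2 L1-HIT; vc=[21,22,5]
#9 0x165→b22/s2 VC-HIT; vc=[21,30,5]
#10 0x50→b5/s1 VC-HIT; vc=[21,30,29]
#11 0x1e1→b30/s2 VC-HIT; vc=[21,22,29]
#12 0x158→b21/s1 VC-HIT; vc=[5,22,29]
#13 0x157→b21/s1 L1-HIT; vc=[5,22,29]
#14 0x1eb→b30/s2 L1-HIT; vc=[5,22,29]
#15 0x59→b5/s1 VC-HIT; vc=[21,22,29]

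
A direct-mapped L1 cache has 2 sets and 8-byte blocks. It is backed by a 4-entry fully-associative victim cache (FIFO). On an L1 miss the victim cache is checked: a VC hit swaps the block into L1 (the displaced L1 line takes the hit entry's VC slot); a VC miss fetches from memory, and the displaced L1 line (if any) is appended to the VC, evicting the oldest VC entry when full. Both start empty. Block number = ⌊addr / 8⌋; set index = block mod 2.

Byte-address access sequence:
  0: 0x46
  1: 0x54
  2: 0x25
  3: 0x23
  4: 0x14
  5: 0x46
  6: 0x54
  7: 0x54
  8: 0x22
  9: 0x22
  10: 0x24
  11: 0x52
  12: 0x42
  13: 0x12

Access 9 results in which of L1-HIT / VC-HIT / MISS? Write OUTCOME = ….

OUTCOME = L1-HIT

0: 0x46 (blk 8, set 0) → MISS  vc=[]
1: 0x54 (blk 10, set 0) → MISS  vc=[8]
2: 0x25 (blk 4, set 0) → MISS  vc=[8, 10]
3: 0x23 (blk 4, set 0) → L1-HIT  vc=[8, 10]
4: 0x14 (blk 2, set 0) → MISS  vc=[8, 10, 4]
5: 0x46 (blk 8, set 0) → VC-HIT  vc=[2, 10, 4]
6: 0x54 (blk 10, set 0) → VC-HIT  vc=[2, 8, 4]
7: 0x54 (blk 10, set 0) → L1-HIT  vc=[2, 8, 4]
8: 0x22 (blk 4, set 0) → VC-HIT  vc=[2, 8, 10]
9: 0x22 (blk 4, set 0) → L1-HIT  vc=[2, 8, 10]
10: 0x24 (blk 4, set 0) → L1-HIT  vc=[2, 8, 10]
11: 0x52 (blk 10, set 0) → VC-HIT  vc=[2, 8, 4]
12: 0x42 (blk 8, set 0) → VC-HIT  vc=[2, 10, 4]
13: 0x12 (blk 2, set 0) → VC-HIT  vc=[8, 10, 4]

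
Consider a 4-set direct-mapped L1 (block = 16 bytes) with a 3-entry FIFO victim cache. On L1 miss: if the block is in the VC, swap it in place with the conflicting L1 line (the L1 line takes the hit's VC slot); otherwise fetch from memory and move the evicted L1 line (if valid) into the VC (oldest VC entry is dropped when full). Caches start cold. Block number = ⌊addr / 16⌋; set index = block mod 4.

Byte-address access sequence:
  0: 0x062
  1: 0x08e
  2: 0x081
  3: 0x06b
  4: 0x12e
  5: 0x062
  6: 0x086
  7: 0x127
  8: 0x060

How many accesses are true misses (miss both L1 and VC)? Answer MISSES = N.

0: 0x62 (blk 6, set 2) → MISS  vc=[]
1: 0x8e (blk 8, set 0) → MISS  vc=[]
2: 0x81 (blk 8, set 0) → L1-HIT  vc=[]
3: 0x6b (blk 6, set 2) → L1-HIT  vc=[]
4: 0x12e (blk 18, set 2) → MISS  vc=[6]
5: 0x62 (blk 6, set 2) → VC-HIT  vc=[18]
6: 0x86 (blk 8, set 0) → L1-HIT  vc=[18]
7: 0x127 (blk 18, set 2) → VC-HIT  vc=[6]
8: 0x60 (blk 6, set 2) → VC-HIT  vc=[18]

MISSES = 3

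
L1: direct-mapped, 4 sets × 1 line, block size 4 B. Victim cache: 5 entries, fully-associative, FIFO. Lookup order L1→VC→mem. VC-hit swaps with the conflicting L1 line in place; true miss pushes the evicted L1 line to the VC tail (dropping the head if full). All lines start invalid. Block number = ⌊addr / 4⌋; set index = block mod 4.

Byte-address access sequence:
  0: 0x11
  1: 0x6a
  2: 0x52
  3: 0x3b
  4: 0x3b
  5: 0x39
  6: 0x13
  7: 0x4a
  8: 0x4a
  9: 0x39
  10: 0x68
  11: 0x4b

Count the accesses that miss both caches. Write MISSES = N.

MISSES = 5

  [0] addr=0x11 blk=4 s=0: MISS | VC []
  [1] addr=0x6a blk=26 s=2: MISS | VC []
  [2] addr=0x52 blk=20 s=0: MISS | VC [4]
  [3] addr=0x3b blk=14 s=2: MISS | VC [4, 26]
  [4] addr=0x3b blk=14 s=2: L1-HIT | VC [4, 26]
  [5] addr=0x39 blk=14 s=2: L1-HIT | VC [4, 26]
  [6] addr=0x13 blk=4 s=0: VC-HIT | VC [20, 26]
  [7] addr=0x4a blk=18 s=2: MISS | VC [20, 26, 14]
  [8] addr=0x4a blk=18 s=2: L1-HIT | VC [20, 26, 14]
  [9] addr=0x39 blk=14 s=2: VC-HIT | VC [20, 26, 18]
  [10] addr=0x68 blk=26 s=2: VC-HIT | VC [20, 14, 18]
  [11] addr=0x4b blk=18 s=2: VC-HIT | VC [20, 14, 26]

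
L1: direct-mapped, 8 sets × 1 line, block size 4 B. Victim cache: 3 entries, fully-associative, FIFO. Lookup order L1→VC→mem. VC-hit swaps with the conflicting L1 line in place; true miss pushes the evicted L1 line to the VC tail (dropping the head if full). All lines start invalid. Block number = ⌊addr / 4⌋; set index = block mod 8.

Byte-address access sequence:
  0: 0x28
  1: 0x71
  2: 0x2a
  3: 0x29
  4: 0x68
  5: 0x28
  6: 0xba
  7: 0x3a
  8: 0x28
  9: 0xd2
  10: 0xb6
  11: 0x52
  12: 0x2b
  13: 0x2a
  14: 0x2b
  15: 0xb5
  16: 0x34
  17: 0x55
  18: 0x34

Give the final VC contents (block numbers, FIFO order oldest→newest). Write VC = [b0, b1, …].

0: 0x28 (blk 10, set 2) → MISS  vc=[]
1: 0x71 (blk 28, set 4) → MISS  vc=[]
2: 0x2a (blk 10, set 2) → L1-HIT  vc=[]
3: 0x29 (blk 10, set 2) → L1-HIT  vc=[]
4: 0x68 (blk 26, set 2) → MISS  vc=[10]
5: 0x28 (blk 10, set 2) → VC-HIT  vc=[26]
6: 0xba (blk 46, set 6) → MISS  vc=[26]
7: 0x3a (blk 14, set 6) → MISS  vc=[26, 46]
8: 0x28 (blk 10, set 2) → L1-HIT  vc=[26, 46]
9: 0xd2 (blk 52, set 4) → MISS  vc=[26, 46, 28]
10: 0xb6 (blk 45, set 5) → MISS  vc=[26, 46, 28]
11: 0x52 (blk 20, set 4) → MISS  vc=[46, 28, 52]
12: 0x2b (blk 10, set 2) → L1-HIT  vc=[46, 28, 52]
13: 0x2a (blk 10, set 2) → L1-HIT  vc=[46, 28, 52]
14: 0x2b (blk 10, set 2) → L1-HIT  vc=[46, 28, 52]
15: 0xb5 (blk 45, set 5) → L1-HIT  vc=[46, 28, 52]
16: 0x34 (blk 13, set 5) → MISS  vc=[28, 52, 45]
17: 0x55 (blk 21, set 5) → MISS  vc=[52, 45, 13]
18: 0x34 (blk 13, set 5) → VC-HIT  vc=[52, 45, 21]

VC = [52, 45, 21]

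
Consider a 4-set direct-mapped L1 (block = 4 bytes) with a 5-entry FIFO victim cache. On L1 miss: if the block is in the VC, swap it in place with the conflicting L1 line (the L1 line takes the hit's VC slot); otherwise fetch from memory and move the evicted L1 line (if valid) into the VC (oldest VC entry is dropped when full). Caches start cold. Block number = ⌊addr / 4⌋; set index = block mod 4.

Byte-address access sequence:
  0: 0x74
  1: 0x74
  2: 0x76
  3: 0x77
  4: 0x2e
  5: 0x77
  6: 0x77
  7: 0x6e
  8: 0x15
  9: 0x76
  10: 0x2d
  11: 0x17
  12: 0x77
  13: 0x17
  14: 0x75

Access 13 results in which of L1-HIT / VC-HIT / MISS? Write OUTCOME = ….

#0 0x74→b29/s1 MISS; vc=[]
#1 0x74→b29/s1 L1-HIT; vc=[]
#2 0x76→b29/s1 L1-HIT; vc=[]
#3 0x77→b29/s1 L1-HIT; vc=[]
#4 0x2e→b11/s3 MISS; vc=[]
#5 0x77→b29/s1 L1-HIT; vc=[]
#6 0x77→b29/s1 L1-HIT; vc=[]
#7 0x6e→b27/s3 MISS; vc=[11]
#8 0x15→b5/s1 MISS; vc=[11,29]
#9 0x76→b29/s1 VC-HIT; vc=[11,5]
#10 0x2d→b11/s3 VC-HIT; vc=[27,5]
#11 0x17→b5/s1 VC-HIT; vc=[27,29]
#12 0x77→b29/s1 VC-HIT; vc=[27,5]
#13 0x17→b5/s1 VC-HIT; vc=[27,29]
#14 0x75→b29/s1 VC-HIT; vc=[27,5]

OUTCOME = VC-HIT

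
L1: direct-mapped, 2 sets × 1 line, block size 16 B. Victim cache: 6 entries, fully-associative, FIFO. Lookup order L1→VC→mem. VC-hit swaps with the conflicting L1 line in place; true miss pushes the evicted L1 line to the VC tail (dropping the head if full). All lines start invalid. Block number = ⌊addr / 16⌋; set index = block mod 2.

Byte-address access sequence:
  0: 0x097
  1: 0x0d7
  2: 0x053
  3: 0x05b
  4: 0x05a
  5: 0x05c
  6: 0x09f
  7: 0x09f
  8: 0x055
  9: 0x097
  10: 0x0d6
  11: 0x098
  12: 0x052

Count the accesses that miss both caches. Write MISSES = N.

MISSES = 3

#0 0x97→b9/s1 MISS; vc=[]
#1 0xd7→b13/s1 MISS; vc=[9]
#2 0x53→b5/s1 MISS; vc=[9,13]
#3 0x5b→b5/s1 L1-HIT; vc=[9,13]
#4 0x5a→b5/s1 L1-HIT; vc=[9,13]
#5 0x5c→b5/s1 L1-HIT; vc=[9,13]
#6 0x9f→b9/s1 VC-HIT; vc=[5,13]
#7 0x9f→b9/s1 L1-HIT; vc=[5,13]
#8 0x55→b5/s1 VC-HIT; vc=[9,13]
#9 0x97→b9/s1 VC-HIT; vc=[5,13]
#10 0xd6→b13/s1 VC-HIT; vc=[5,9]
#11 0x98→b9/s1 VC-HIT; vc=[5,13]
#12 0x52→b5/s1 VC-HIT; vc=[9,13]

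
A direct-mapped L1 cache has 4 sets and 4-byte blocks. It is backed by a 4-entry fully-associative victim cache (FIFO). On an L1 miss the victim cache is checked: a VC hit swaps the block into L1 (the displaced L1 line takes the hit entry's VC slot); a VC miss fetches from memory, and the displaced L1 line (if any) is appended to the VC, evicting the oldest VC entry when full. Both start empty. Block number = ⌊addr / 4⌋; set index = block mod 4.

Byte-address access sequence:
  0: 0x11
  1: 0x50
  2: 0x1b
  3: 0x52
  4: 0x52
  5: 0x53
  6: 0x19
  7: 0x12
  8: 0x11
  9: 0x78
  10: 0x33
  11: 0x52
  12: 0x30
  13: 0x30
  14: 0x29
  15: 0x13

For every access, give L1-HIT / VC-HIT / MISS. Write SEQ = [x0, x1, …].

  [0] addr=0x11 blk=4 s=0: MISS | VC []
  [1] addr=0x50 blk=20 s=0: MISS | VC [4]
  [2] addr=0x1b blk=6 s=2: MISS | VC [4]
  [3] addr=0x52 blk=20 s=0: L1-HIT | VC [4]
  [4] addr=0x52 blk=20 s=0: L1-HIT | VC [4]
  [5] addr=0x53 blk=20 s=0: L1-HIT | VC [4]
  [6] addr=0x19 blk=6 s=2: L1-HIT | VC [4]
  [7] addr=0x12 blk=4 s=0: VC-HIT | VC [20]
  [8] addr=0x11 blk=4 s=0: L1-HIT | VC [20]
  [9] addr=0x78 blk=30 s=2: MISS | VC [20, 6]
  [10] addr=0x33 blk=12 s=0: MISS | VC [20, 6, 4]
  [11] addr=0x52 blk=20 s=0: VC-HIT | VC [12, 6, 4]
  [12] addr=0x30 blk=12 s=0: VC-HIT | VC [20, 6, 4]
  [13] addr=0x30 blk=12 s=0: L1-HIT | VC [20, 6, 4]
  [14] addr=0x29 blk=10 s=2: MISS | VC [20, 6, 4, 30]
  [15] addr=0x13 blk=4 s=0: VC-HIT | VC [20, 6, 12, 30]

SEQ = [MISS, MISS, MISS, L1-HIT, L1-HIT, L1-HIT, L1-HIT, VC-HIT, L1-HIT, MISS, MISS, VC-HIT, VC-HIT, L1-HIT, MISS, VC-HIT]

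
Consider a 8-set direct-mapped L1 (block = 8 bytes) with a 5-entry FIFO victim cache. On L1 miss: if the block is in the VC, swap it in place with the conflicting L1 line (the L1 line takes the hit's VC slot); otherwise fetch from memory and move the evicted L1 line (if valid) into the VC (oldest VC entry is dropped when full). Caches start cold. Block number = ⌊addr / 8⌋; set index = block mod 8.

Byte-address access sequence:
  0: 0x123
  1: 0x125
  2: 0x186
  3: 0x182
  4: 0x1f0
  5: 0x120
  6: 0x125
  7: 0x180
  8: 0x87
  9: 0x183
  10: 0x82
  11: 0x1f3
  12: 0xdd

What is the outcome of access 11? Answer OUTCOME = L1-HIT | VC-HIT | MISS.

OUTCOME = L1-HIT

  [0] addr=0x123 blk=36 s=4: MISS | VC []
  [1] addr=0x125 blk=36 s=4: L1-HIT | VC []
  [2] addr=0x186 blk=48 s=0: MISS | VC []
  [3] addr=0x182 blk=48 s=0: L1-HIT | VC []
  [4] addr=0x1f0 blk=62 s=6: MISS | VC []
  [5] addr=0x120 blk=36 s=4: L1-HIT | VC []
  [6] addr=0x125 blk=36 s=4: L1-HIT | VC []
  [7] addr=0x180 blk=48 s=0: L1-HIT | VC []
  [8] addr=0x87 blk=16 s=0: MISS | VC [48]
  [9] addr=0x183 blk=48 s=0: VC-HIT | VC [16]
  [10] addr=0x82 blk=16 s=0: VC-HIT | VC [48]
  [11] addr=0x1f3 blk=62 s=6: L1-HIT | VC [48]
  [12] addr=0xdd blk=27 s=3: MISS | VC [48]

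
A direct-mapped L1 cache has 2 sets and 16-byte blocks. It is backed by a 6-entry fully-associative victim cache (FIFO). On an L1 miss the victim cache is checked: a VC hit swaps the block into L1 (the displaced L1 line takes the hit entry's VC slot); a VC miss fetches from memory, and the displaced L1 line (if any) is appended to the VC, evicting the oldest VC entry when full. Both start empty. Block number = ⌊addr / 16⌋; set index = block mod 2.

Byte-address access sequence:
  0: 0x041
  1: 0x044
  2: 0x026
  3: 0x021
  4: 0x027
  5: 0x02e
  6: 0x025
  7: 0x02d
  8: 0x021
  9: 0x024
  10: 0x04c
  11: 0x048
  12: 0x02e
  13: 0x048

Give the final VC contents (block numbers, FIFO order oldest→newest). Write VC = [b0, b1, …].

0: 0x41 (blk 4, set 0) → MISS  vc=[]
1: 0x44 (blk 4, set 0) → L1-HIT  vc=[]
2: 0x26 (blk 2, set 0) → MISS  vc=[4]
3: 0x21 (blk 2, set 0) → L1-HIT  vc=[4]
4: 0x27 (blk 2, set 0) → L1-HIT  vc=[4]
5: 0x2e (blk 2, set 0) → L1-HIT  vc=[4]
6: 0x25 (blk 2, set 0) → L1-HIT  vc=[4]
7: 0x2d (blk 2, set 0) → L1-HIT  vc=[4]
8: 0x21 (blk 2, set 0) → L1-HIT  vc=[4]
9: 0x24 (blk 2, set 0) → L1-HIT  vc=[4]
10: 0x4c (blk 4, set 0) → VC-HIT  vc=[2]
11: 0x48 (blk 4, set 0) → L1-HIT  vc=[2]
12: 0x2e (blk 2, set 0) → VC-HIT  vc=[4]
13: 0x48 (blk 4, set 0) → VC-HIT  vc=[2]

VC = [2]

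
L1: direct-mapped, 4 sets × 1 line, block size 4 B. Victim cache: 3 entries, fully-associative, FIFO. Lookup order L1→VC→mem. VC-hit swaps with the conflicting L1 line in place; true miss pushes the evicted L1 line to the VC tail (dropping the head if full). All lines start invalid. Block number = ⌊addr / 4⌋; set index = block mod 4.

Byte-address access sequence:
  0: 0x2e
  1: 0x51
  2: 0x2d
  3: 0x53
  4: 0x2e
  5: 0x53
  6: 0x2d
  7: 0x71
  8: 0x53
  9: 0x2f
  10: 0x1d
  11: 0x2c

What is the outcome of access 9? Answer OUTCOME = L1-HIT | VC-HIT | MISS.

0: 0x2e (blk 11, set 3) → MISS  vc=[]
1: 0x51 (blk 20, set 0) → MISS  vc=[]
2: 0x2d (blk 11, set 3) → L1-HIT  vc=[]
3: 0x53 (blk 20, set 0) → L1-HIT  vc=[]
4: 0x2e (blk 11, set 3) → L1-HIT  vc=[]
5: 0x53 (blk 20, set 0) → L1-HIT  vc=[]
6: 0x2d (blk 11, set 3) → L1-HIT  vc=[]
7: 0x71 (blk 28, set 0) → MISS  vc=[20]
8: 0x53 (blk 20, set 0) → VC-HIT  vc=[28]
9: 0x2f (blk 11, set 3) → L1-HIT  vc=[28]
10: 0x1d (blk 7, set 3) → MISS  vc=[28, 11]
11: 0x2c (blk 11, set 3) → VC-HIT  vc=[28, 7]

OUTCOME = L1-HIT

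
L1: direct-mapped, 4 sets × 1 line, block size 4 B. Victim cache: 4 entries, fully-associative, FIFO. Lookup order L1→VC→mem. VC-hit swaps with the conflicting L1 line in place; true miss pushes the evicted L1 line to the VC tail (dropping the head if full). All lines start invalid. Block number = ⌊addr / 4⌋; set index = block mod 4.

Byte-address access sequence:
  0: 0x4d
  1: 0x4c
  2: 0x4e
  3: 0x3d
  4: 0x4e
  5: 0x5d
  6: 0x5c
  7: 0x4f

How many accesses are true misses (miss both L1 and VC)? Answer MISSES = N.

MISSES = 3

#0 0x4d→b19/s3 MISS; vc=[]
#1 0x4c→b19/s3 L1-HIT; vc=[]
#2 0x4e→b19/s3 L1-HIT; vc=[]
#3 0x3d→b15/s3 MISS; vc=[19]
#4 0x4e→b19/s3 VC-HIT; vc=[15]
#5 0x5d→b23/s3 MISS; vc=[15,19]
#6 0x5c→b23/s3 L1-HIT; vc=[15,19]
#7 0x4f→b19/s3 VC-HIT; vc=[15,23]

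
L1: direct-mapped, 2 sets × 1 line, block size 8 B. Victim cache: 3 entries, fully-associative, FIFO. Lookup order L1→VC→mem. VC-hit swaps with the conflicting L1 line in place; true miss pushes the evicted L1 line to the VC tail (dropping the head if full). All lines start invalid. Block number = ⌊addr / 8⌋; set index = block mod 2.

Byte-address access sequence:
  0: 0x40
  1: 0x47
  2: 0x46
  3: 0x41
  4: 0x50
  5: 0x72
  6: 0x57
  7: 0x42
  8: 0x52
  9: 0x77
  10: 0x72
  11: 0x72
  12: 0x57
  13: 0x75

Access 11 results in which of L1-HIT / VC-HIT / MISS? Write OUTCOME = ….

#0 0x40→b8/s0 MISS; vc=[]
#1 0x47→b8/s0 L1-HIT; vc=[]
#2 0x46→b8/s0 L1-HIT; vc=[]
#3 0x41→b8/s0 L1-HIT; vc=[]
#4 0x50→b10/s0 MISS; vc=[8]
#5 0x72→b14/s0 MISS; vc=[8,10]
#6 0x57→b10/s0 VC-HIT; vc=[8,14]
#7 0x42→b8/s0 VC-HIT; vc=[10,14]
#8 0x52→b10/s0 VC-HIT; vc=[8,14]
#9 0x77→b14/s0 VC-HIT; vc=[8,10]
#10 0x72→b14/s0 L1-HIT; vc=[8,10]
#11 0x72→b14/s0 L1-HIT; vc=[8,10]
#12 0x57→b10/s0 VC-HIT; vc=[8,14]
#13 0x75→b14/s0 VC-HIT; vc=[8,10]

OUTCOME = L1-HIT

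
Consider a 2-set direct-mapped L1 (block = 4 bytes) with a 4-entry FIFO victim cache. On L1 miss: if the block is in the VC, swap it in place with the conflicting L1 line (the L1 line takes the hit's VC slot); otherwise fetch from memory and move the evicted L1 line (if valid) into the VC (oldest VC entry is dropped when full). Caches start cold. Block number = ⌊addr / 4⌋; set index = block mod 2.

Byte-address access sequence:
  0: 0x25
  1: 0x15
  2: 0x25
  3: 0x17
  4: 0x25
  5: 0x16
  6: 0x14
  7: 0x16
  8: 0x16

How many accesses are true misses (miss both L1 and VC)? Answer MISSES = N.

MISSES = 2

#0 0x25→b9/s1 MISS; vc=[]
#1 0x15→b5/s1 MISS; vc=[9]
#2 0x25→b9/s1 VC-HIT; vc=[5]
#3 0x17→b5/s1 VC-HIT; vc=[9]
#4 0x25→b9/s1 VC-HIT; vc=[5]
#5 0x16→b5/s1 VC-HIT; vc=[9]
#6 0x14→b5/s1 L1-HIT; vc=[9]
#7 0x16→b5/s1 L1-HIT; vc=[9]
#8 0x16→b5/s1 L1-HIT; vc=[9]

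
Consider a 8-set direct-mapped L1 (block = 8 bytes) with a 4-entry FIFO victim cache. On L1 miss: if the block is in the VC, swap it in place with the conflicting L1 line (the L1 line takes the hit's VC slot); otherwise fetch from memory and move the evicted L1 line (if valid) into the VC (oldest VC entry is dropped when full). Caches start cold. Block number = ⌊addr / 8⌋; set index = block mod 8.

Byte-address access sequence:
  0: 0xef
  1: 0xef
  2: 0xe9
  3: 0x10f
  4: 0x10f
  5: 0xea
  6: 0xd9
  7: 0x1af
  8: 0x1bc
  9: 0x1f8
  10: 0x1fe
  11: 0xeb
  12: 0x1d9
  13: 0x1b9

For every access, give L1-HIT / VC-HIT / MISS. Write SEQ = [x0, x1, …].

SEQ = [MISS, L1-HIT, L1-HIT, MISS, L1-HIT, L1-HIT, MISS, MISS, MISS, MISS, L1-HIT, VC-HIT, MISS, VC-HIT]

  [0] addr=0xef blk=29 s=5: MISS | VC []
  [1] addr=0xef blk=29 s=5: L1-HIT | VC []
  [2] addr=0xe9 blk=29 s=5: L1-HIT | VC []
  [3] addr=0x10f blk=33 s=1: MISS | VC []
  [4] addr=0x10f blk=33 s=1: L1-HIT | VC []
  [5] addr=0xea blk=29 s=5: L1-HIT | VC []
  [6] addr=0xd9 blk=27 s=3: MISS | VC []
  [7] addr=0x1af blk=53 s=5: MISS | VC [29]
  [8] addr=0x1bc blk=55 s=7: MISS | VC [29]
  [9] addr=0x1f8 blk=63 s=7: MISS | VC [29, 55]
  [10] addr=0x1fe blk=63 s=7: L1-HIT | VC [29, 55]
  [11] addr=0xeb blk=29 s=5: VC-HIT | VC [53, 55]
  [12] addr=0x1d9 blk=59 s=3: MISS | VC [53, 55, 27]
  [13] addr=0x1b9 blk=55 s=7: VC-HIT | VC [53, 63, 27]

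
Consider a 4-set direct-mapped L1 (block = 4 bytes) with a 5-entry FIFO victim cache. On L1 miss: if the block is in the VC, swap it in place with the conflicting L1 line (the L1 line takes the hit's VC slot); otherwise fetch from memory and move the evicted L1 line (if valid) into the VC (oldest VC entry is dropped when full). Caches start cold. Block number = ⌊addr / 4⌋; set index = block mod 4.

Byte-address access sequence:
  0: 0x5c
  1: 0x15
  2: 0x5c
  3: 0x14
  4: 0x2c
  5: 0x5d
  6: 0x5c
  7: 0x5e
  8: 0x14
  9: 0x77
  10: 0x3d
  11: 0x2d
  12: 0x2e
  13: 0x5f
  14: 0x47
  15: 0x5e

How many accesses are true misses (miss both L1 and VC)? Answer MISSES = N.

  [0] addr=0x5c blk=23 s=3: MISS | VC []
  [1] addr=0x15 blk=5 s=1: MISS | VC []
  [2] addr=0x5c blk=23 s=3: L1-HIT | VC []
  [3] addr=0x14 blk=5 s=1: L1-HIT | VC []
  [4] addr=0x2c blk=11 s=3: MISS | VC [23]
  [5] addr=0x5d blk=23 s=3: VC-HIT | VC [11]
  [6] addr=0x5c blk=23 s=3: L1-HIT | VC [11]
  [7] addr=0x5e blk=23 s=3: L1-HIT | VC [11]
  [8] addr=0x14 blk=5 s=1: L1-HIT | VC [11]
  [9] addr=0x77 blk=29 s=1: MISS | VC [11, 5]
  [10] addr=0x3d blk=15 s=3: MISS | VC [11, 5, 23]
  [11] addr=0x2d blk=11 s=3: VC-HIT | VC [15, 5, 23]
  [12] addr=0x2e blk=11 s=3: L1-HIT | VC [15, 5, 23]
  [13] addr=0x5f blk=23 s=3: VC-HIT | VC [15, 5, 11]
  [14] addr=0x47 blk=17 s=1: MISS | VC [15, 5, 11, 29]
  [15] addr=0x5e blk=23 s=3: L1-HIT | VC [15, 5, 11, 29]

MISSES = 6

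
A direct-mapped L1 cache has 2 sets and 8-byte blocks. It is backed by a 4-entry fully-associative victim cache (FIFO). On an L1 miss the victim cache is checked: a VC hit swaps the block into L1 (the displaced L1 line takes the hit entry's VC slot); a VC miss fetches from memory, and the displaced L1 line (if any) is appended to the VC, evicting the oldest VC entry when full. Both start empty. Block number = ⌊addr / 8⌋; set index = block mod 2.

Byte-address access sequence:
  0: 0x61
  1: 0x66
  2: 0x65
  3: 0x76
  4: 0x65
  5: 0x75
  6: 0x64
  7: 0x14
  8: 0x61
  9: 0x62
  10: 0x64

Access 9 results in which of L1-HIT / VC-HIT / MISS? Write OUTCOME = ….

  [0] addr=0x61 blk=12 s=0: MISS | VC []
  [1] addr=0x66 blk=12 s=0: L1-HIT | VC []
  [2] addr=0x65 blk=12 s=0: L1-HIT | VC []
  [3] addr=0x76 blk=14 s=0: MISS | VC [12]
  [4] addr=0x65 blk=12 s=0: VC-HIT | VC [14]
  [5] addr=0x75 blk=14 s=0: VC-HIT | VC [12]
  [6] addr=0x64 blk=12 s=0: VC-HIT | VC [14]
  [7] addr=0x14 blk=2 s=0: MISS | VC [14, 12]
  [8] addr=0x61 blk=12 s=0: VC-HIT | VC [14, 2]
  [9] addr=0x62 blk=12 s=0: L1-HIT | VC [14, 2]
  [10] addr=0x64 blk=12 s=0: L1-HIT | VC [14, 2]

OUTCOME = L1-HIT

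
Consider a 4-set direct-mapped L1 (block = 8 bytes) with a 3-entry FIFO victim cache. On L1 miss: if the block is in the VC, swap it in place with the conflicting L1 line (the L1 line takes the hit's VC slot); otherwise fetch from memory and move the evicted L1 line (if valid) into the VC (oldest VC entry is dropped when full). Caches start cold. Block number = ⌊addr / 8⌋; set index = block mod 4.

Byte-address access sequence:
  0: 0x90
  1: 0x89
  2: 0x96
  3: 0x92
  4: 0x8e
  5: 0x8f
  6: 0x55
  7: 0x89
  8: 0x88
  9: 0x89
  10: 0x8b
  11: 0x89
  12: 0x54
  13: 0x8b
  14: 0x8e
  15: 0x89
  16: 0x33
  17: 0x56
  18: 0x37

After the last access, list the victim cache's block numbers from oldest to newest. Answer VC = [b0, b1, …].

0: 0x90 (blk 18, set 2) → MISS  vc=[]
1: 0x89 (blk 17, set 1) → MISS  vc=[]
2: 0x96 (blk 18, set 2) → L1-HIT  vc=[]
3: 0x92 (blk 18, set 2) → L1-HIT  vc=[]
4: 0x8e (blk 17, set 1) → L1-HIT  vc=[]
5: 0x8f (blk 17, set 1) → L1-HIT  vc=[]
6: 0x55 (blk 10, set 2) → MISS  vc=[18]
7: 0x89 (blk 17, set 1) → L1-HIT  vc=[18]
8: 0x88 (blk 17, set 1) → L1-HIT  vc=[18]
9: 0x89 (blk 17, set 1) → L1-HIT  vc=[18]
10: 0x8b (blk 17, set 1) → L1-HIT  vc=[18]
11: 0x89 (blk 17, set 1) → L1-HIT  vc=[18]
12: 0x54 (blk 10, set 2) → L1-HIT  vc=[18]
13: 0x8b (blk 17, set 1) → L1-HIT  vc=[18]
14: 0x8e (blk 17, set 1) → L1-HIT  vc=[18]
15: 0x89 (blk 17, set 1) → L1-HIT  vc=[18]
16: 0x33 (blk 6, set 2) → MISS  vc=[18, 10]
17: 0x56 (blk 10, set 2) → VC-HIT  vc=[18, 6]
18: 0x37 (blk 6, set 2) → VC-HIT  vc=[18, 10]

VC = [18, 10]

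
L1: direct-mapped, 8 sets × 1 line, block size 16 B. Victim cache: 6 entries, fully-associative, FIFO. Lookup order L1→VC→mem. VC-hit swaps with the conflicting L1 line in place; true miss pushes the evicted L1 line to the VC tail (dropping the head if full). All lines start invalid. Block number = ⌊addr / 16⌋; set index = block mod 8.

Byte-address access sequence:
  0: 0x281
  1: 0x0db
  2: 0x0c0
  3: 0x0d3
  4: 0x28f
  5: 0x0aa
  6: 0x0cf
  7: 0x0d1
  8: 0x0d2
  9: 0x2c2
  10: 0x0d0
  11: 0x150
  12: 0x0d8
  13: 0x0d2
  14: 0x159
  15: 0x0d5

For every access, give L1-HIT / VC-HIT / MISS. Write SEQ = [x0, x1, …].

#0 0x281→b40/s0 MISS; vc=[]
#1 0xdb→b13/s5 MISS; vc=[]
#2 0xc0→b12/s4 MISS; vc=[]
#3 0xd3→b13/s5 L1-HIT; vc=[]
#4 0x28f→b40/s0 L1-HIT; vc=[]
#5 0xaa→b10/s2 MISS; vc=[]
#6 0xcf→b12/s4 L1-HIT; vc=[]
#7 0xd1→b13/s5 L1-HIT; vc=[]
#8 0xd2→b13/s5 L1-HIT; vc=[]
#9 0x2c2→b44/s4 MISS; vc=[12]
#10 0xd0→b13/s5 L1-HIT; vc=[12]
#11 0x150→b21/s5 MISS; vc=[12,13]
#12 0xd8→b13/s5 VC-HIT; vc=[12,21]
#13 0xd2→b13/s5 L1-HIT; vc=[12,21]
#14 0x159→b21/s5 VC-HIT; vc=[12,13]
#15 0xd5→b13/s5 VC-HIT; vc=[12,21]

SEQ = [MISS, MISS, MISS, L1-HIT, L1-HIT, MISS, L1-HIT, L1-HIT, L1-HIT, MISS, L1-HIT, MISS, VC-HIT, L1-HIT, VC-HIT, VC-HIT]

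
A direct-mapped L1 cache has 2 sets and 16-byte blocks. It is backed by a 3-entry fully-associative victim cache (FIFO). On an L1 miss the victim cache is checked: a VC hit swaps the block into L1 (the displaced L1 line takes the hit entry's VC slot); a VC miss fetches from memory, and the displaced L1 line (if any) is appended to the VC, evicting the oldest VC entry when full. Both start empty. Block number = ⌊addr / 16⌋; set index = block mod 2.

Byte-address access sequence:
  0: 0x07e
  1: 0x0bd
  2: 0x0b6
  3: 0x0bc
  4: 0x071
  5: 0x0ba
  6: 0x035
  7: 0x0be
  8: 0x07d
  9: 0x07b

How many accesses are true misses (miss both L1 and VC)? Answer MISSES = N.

#0 0x7e→b7/s1 MISS; vc=[]
#1 0xbd→b11/s1 MISS; vc=[7]
#2 0xb6→b11/s1 L1-HIT; vc=[7]
#3 0xbc→b11/s1 L1-HIT; vc=[7]
#4 0x71→b7/s1 VC-HIT; vc=[11]
#5 0xba→b11/s1 VC-HIT; vc=[7]
#6 0x35→b3/s1 MISS; vc=[7,11]
#7 0xbe→b11/s1 VC-HIT; vc=[7,3]
#8 0x7d→b7/s1 VC-HIT; vc=[11,3]
#9 0x7b→b7/s1 L1-HIT; vc=[11,3]

MISSES = 3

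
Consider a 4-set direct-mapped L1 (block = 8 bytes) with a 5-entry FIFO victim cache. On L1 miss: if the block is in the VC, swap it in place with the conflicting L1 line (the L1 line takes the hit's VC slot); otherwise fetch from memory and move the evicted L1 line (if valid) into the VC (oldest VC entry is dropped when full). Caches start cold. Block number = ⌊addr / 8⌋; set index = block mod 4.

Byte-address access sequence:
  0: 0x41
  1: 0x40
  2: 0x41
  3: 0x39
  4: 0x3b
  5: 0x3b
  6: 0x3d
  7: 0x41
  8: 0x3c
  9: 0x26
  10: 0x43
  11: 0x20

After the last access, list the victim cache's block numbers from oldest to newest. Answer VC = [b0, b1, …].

  [0] addr=0x41 blk=8 s=0: MISS | VC []
  [1] addr=0x40 blk=8 s=0: L1-HIT | VC []
  [2] addr=0x41 blk=8 s=0: L1-HIT | VC []
  [3] addr=0x39 blk=7 s=3: MISS | VC []
  [4] addr=0x3b blk=7 s=3: L1-HIT | VC []
  [5] addr=0x3b blk=7 s=3: L1-HIT | VC []
  [6] addr=0x3d blk=7 s=3: L1-HIT | VC []
  [7] addr=0x41 blk=8 s=0: L1-HIT | VC []
  [8] addr=0x3c blk=7 s=3: L1-HIT | VC []
  [9] addr=0x26 blk=4 s=0: MISS | VC [8]
  [10] addr=0x43 blk=8 s=0: VC-HIT | VC [4]
  [11] addr=0x20 blk=4 s=0: VC-HIT | VC [8]

VC = [8]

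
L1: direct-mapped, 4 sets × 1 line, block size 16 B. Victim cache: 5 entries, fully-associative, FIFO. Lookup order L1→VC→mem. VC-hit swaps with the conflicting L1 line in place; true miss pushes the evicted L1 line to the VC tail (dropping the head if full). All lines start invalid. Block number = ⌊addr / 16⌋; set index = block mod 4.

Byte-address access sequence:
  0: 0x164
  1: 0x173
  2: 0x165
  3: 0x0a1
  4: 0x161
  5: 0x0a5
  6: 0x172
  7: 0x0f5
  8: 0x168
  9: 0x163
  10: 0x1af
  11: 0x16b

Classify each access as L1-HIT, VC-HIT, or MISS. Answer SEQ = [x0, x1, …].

SEQ = [MISS, MISS, L1-HIT, MISS, VC-HIT, VC-HIT, L1-HIT, MISS, VC-HIT, L1-HIT, MISS, VC-HIT]

#0 0x164→b22/s2 MISS; vc=[]
#1 0x173→b23/s3 MISS; vc=[]
#2 0x165→b22/s2 L1-HIT; vc=[]
#3 0xa1→b10/s2 MISS; vc=[22]
#4 0x161→b22/s2 VC-HIT; vc=[10]
#5 0xa5→b10/s2 VC-HIT; vc=[22]
#6 0x172→b23/s3 L1-HIT; vc=[22]
#7 0xf5→b15/s3 MISS; vc=[22,23]
#8 0x168→b22/s2 VC-HIT; vc=[10,23]
#9 0x163→b22/s2 L1-HIT; vc=[10,23]
#10 0x1af→b26/s2 MISS; vc=[10,23,22]
#11 0x16b→b22/s2 VC-HIT; vc=[10,23,26]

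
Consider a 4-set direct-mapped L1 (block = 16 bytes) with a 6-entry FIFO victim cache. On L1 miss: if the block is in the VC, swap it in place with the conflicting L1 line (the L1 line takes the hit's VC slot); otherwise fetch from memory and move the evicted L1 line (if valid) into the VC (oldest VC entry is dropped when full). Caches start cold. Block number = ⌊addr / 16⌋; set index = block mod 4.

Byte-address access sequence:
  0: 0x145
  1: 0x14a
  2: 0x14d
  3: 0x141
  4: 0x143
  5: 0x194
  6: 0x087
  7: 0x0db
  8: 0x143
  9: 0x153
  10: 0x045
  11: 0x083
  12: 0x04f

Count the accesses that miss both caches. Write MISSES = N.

MISSES = 6

#0 0x145→b20/s0 MISS; vc=[]
#1 0x14a→b20/s0 L1-HIT; vc=[]
#2 0x14d→b20/s0 L1-HIT; vc=[]
#3 0x141→b20/s0 L1-HIT; vc=[]
#4 0x143→b20/s0 L1-HIT; vc=[]
#5 0x194→b25/s1 MISS; vc=[]
#6 0x87→b8/s0 MISS; vc=[20]
#7 0xdb→b13/s1 MISS; vc=[20,25]
#8 0x143→b20/s0 VC-HIT; vc=[8,25]
#9 0x153→b21/s1 MISS; vc=[8,25,13]
#10 0x45→b4/s0 MISS; vc=[8,25,13,20]
#11 0x83→b8/s0 VC-HIT; vc=[4,25,13,20]
#12 0x4f→b4/s0 VC-HIT; vc=[8,25,13,20]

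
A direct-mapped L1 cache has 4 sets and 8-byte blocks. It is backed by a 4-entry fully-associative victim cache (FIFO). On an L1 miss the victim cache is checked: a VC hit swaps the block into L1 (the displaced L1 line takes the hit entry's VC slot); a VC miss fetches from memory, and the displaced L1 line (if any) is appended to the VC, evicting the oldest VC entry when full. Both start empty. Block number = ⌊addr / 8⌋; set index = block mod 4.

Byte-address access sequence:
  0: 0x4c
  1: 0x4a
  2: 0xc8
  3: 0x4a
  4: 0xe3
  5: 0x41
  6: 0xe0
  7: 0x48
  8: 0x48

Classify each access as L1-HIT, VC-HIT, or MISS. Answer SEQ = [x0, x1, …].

#0 0x4c→b9/s1 MISS; vc=[]
#1 0x4a→b9/s1 L1-HIT; vc=[]
#2 0xc8→b25/s1 MISS; vc=[9]
#3 0x4a→b9/s1 VC-HIT; vc=[25]
#4 0xe3→b28/s0 MISS; vc=[25]
#5 0x41→b8/s0 MISS; vc=[25,28]
#6 0xe0→b28/s0 VC-HIT; vc=[25,8]
#7 0x48→b9/s1 L1-HIT; vc=[25,8]
#8 0x48→b9/s1 L1-HIT; vc=[25,8]

SEQ = [MISS, L1-HIT, MISS, VC-HIT, MISS, MISS, VC-HIT, L1-HIT, L1-HIT]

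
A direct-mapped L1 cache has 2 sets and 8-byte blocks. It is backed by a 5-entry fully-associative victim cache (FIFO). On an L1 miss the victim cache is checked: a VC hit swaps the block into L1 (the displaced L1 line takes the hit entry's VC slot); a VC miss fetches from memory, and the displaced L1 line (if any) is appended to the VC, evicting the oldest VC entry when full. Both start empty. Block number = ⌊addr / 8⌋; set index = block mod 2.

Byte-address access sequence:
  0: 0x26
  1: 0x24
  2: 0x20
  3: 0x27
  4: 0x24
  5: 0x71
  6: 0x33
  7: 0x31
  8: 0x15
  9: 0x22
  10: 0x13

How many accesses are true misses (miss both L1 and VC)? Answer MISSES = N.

  [0] addr=0x26 blk=4 s=0: MISS | VC []
  [1] addr=0x24 blk=4 s=0: L1-HIT | VC []
  [2] addr=0x20 blk=4 s=0: L1-HIT | VC []
  [3] addr=0x27 blk=4 s=0: L1-HIT | VC []
  [4] addr=0x24 blk=4 s=0: L1-HIT | VC []
  [5] addr=0x71 blk=14 s=0: MISS | VC [4]
  [6] addr=0x33 blk=6 s=0: MISS | VC [4, 14]
  [7] addr=0x31 blk=6 s=0: L1-HIT | VC [4, 14]
  [8] addr=0x15 blk=2 s=0: MISS | VC [4, 14, 6]
  [9] addr=0x22 blk=4 s=0: VC-HIT | VC [2, 14, 6]
  [10] addr=0x13 blk=2 s=0: VC-HIT | VC [4, 14, 6]

MISSES = 4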